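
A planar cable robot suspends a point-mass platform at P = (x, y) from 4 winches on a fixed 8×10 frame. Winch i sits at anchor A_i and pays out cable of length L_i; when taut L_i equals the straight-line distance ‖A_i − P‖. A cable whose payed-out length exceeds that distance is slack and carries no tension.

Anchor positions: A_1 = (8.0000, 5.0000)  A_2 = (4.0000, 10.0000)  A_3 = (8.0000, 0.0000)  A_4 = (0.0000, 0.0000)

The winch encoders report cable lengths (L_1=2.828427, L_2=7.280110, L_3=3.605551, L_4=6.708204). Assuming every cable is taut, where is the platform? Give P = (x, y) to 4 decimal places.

(6.0000, 3.0000)

circle eqns → linear via eq_j − eq_1; set q_j = A_j·A_j − L_j²
q_1 = 64.0000+25.0000−8.0000 = 81.0000
8.0000·x − 10.0000·y = q_1−q_2 = 18.0000
0.0000·x + 10.0000·y = q_1−q_3 = 30.0000
16.0000·x + 10.0000·y = q_1−q_4 = 126.0000
solve first two rows → x=6.0000, y=3.0000
check cable 4: ‖A_4−P‖² = 45.0000 ≈ L_4² = 45.0000 ✓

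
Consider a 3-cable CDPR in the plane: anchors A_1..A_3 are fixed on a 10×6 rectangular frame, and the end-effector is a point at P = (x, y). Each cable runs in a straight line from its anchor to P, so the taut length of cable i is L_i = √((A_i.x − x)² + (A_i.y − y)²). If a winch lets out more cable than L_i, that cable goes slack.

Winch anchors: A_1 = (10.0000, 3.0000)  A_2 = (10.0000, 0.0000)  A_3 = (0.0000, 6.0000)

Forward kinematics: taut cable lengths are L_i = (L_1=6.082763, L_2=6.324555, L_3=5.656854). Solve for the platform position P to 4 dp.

expand ‖A_i−P‖²=L_i² and subtract eq 1 (k_i ≔ ‖A_i‖²−L_i²)
k_1 = 100.0000+9.0000−37.0000 = 72.0000
eq1−eq2 → [0.0000  6.0000]·P = 12.0000
eq1−eq3 → [20.0000  -6.0000]·P = 68.0000
2×2 solve → P = (4.0000, 2.0000)

(4.0000, 2.0000)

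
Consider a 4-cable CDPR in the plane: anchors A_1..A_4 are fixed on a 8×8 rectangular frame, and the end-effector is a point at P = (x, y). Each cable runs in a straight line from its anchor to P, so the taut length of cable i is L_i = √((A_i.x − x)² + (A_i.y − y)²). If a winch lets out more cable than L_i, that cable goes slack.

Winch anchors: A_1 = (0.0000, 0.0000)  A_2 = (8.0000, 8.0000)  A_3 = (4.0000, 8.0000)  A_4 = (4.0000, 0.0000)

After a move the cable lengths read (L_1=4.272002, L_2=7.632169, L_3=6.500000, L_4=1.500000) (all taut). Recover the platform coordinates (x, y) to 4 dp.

(4.0000, 1.5000)

each cable: (A_i−P)·(A_i−P) = L_i²; let k_i = ‖A_i‖²−L_i²
k_1 = 0.0000+0.0000−18.2500 = -18.2500
row 1: -16.0000x − 16.0000y = -88.0000  (k_2=69.7500)
row 2: -8.0000x − 16.0000y = -56.0000  (k_3=37.7500)
row 3: -8.0000x + 0.0000y = -32.0000  (k_4=13.7500)
Cramer on rows 1–2 → x = 4.0000, y = 1.5000
check cable 4: ‖A_4−P‖² = 2.2500 ≈ L_4² = 2.2500 ✓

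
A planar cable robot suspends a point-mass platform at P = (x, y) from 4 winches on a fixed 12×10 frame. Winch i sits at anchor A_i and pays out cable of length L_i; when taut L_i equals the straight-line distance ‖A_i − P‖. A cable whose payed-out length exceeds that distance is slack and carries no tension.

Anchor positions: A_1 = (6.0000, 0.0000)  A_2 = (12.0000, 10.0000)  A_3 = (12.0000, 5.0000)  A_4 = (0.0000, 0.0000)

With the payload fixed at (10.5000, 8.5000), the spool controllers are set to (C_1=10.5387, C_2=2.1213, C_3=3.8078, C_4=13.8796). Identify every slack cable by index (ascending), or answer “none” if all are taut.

1, 4

i=1: geometric 9.6177 vs commanded 10.5387 ⇒ slack
i=2: geometric 2.1213 vs commanded 2.1213 ⇒ taut
i=3: geometric 3.8079 vs commanded 3.8078 ⇒ taut
i=4: geometric 13.5093 vs commanded 13.8796 ⇒ slack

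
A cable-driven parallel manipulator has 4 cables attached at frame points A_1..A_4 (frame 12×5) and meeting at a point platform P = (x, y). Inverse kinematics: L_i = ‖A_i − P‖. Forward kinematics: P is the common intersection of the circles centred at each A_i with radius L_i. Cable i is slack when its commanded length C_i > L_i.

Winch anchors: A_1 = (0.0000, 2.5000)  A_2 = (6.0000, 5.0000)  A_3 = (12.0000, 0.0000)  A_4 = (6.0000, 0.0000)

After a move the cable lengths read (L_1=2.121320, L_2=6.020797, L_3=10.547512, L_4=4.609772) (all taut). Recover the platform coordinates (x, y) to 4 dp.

(1.5000, 1.0000)

expand ‖A_i−P‖²=L_i² and subtract eq 1 (k_i ≔ ‖A_i‖²−L_i²)
k_1 = 0.0000+6.2500−4.5000 = 1.7500
eq1−eq2 → [-12.0000  -5.0000]·P = -23.0000
eq1−eq3 → [-24.0000  5.0000]·P = -31.0000
eq1−eq4 → [-12.0000  5.0000]·P = -13.0000
2×2 solve → P = (1.5000, 1.0000)
check cable 4: ‖A_4−P‖² = 21.2500 ≈ L_4² = 21.2500 ✓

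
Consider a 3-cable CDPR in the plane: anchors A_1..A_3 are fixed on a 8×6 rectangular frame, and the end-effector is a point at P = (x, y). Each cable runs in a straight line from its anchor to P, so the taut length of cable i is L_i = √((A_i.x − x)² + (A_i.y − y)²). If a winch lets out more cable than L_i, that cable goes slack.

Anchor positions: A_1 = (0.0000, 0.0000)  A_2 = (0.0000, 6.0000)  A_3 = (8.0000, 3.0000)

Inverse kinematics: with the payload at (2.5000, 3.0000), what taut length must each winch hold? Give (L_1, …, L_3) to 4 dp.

(3.9051, 3.9051, 5.5000)

cable 1: Δx=-2.5000, Δy=-3.0000; L_1 = √(Δx²+Δy²) = 3.9051
cable 2: Δx=-2.5000, Δy=3.0000; L_2 = √(Δx²+Δy²) = 3.9051
cable 3: Δx=5.5000, Δy=0.0000; L_3 = √(Δx²+Δy²) = 5.5000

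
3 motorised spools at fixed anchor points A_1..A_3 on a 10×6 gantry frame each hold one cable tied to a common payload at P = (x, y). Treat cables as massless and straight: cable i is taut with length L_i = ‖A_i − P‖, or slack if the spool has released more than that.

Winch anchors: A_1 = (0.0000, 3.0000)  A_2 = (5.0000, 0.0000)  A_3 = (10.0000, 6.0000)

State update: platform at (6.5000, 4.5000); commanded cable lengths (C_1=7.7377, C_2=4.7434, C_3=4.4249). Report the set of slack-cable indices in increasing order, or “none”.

i=1: geometric 6.6708 vs commanded 7.7377 ⇒ slack
i=2: geometric 4.7434 vs commanded 4.7434 ⇒ taut
i=3: geometric 3.8079 vs commanded 4.4249 ⇒ slack

1, 3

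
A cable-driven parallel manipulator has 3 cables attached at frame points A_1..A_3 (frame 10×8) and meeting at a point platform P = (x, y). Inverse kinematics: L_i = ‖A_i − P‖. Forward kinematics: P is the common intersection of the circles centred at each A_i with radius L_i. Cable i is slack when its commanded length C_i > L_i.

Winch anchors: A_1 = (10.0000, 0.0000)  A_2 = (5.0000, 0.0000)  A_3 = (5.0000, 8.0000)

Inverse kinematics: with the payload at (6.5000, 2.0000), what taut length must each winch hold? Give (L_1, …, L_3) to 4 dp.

L_1: Δ = A_1−P = (3.5000, -2.0000) → ‖Δ‖ = √16.2500 = 4.0311
L_2: Δ = A_2−P = (-1.5000, -2.0000) → ‖Δ‖ = √6.2500 = 2.5000
L_3: Δ = A_3−P = (-1.5000, 6.0000) → ‖Δ‖ = √38.2500 = 6.1847

(4.0311, 2.5000, 6.1847)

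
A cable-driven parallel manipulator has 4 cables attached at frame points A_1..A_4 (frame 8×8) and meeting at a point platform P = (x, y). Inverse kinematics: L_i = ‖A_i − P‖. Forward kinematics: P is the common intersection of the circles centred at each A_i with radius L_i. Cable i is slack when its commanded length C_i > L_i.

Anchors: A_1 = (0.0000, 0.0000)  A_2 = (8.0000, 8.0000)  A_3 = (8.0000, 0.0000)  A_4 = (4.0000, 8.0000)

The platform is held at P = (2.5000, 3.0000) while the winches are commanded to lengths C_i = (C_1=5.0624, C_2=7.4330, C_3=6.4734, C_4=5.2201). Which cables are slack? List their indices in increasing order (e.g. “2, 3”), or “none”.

1, 3

cable 1: √((-2.5000)²+(-3.0000)²)=3.9051, C_1=5.0624: slack
cable 2: √((5.5000)²+(5.0000)²)=7.4330, C_2=7.4330: taut
cable 3: √((5.5000)²+(-3.0000)²)=6.2650, C_3=6.4734: slack
cable 4: √((1.5000)²+(5.0000)²)=5.2202, C_4=5.2201: taut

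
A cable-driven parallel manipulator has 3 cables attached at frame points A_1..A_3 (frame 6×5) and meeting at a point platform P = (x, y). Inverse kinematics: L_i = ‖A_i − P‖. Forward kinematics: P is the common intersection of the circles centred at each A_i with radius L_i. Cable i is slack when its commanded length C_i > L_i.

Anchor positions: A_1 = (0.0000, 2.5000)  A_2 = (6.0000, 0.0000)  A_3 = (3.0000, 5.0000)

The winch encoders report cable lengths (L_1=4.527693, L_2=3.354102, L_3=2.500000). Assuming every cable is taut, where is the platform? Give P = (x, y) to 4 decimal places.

(4.5000, 3.0000)

circle eqns → linear via eq_j − eq_1; set c_j = A_j·A_j − L_j²
c_1 = 0.0000+6.2500−20.5000 = -14.2500
-12.0000·x + 5.0000·y = c_1−c_2 = -39.0000
-6.0000·x − 5.0000·y = c_1−c_3 = -42.0000
solve first two rows → x=4.5000, y=3.0000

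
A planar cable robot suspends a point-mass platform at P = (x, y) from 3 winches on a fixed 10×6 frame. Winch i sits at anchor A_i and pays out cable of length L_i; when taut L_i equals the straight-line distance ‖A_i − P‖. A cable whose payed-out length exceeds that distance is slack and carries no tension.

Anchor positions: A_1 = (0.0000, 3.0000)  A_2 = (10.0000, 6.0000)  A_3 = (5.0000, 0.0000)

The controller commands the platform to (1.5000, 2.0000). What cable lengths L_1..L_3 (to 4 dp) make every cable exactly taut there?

cable 1: Δx=-1.5000, Δy=1.0000; L_1 = √(Δx²+Δy²) = 1.8028
cable 2: Δx=8.5000, Δy=4.0000; L_2 = √(Δx²+Δy²) = 9.3941
cable 3: Δx=3.5000, Δy=-2.0000; L_3 = √(Δx²+Δy²) = 4.0311

(1.8028, 9.3941, 4.0311)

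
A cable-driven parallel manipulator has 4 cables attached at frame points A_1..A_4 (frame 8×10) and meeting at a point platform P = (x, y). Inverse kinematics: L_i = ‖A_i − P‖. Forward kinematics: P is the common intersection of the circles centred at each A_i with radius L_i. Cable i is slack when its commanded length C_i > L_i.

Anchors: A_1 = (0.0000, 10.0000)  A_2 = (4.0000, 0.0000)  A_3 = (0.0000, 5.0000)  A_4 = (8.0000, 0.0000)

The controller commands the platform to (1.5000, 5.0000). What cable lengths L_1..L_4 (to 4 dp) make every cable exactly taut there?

(5.2202, 5.5902, 1.5000, 8.2006)

L_1 = √((0.0000−1.5000)² + (10.0000−5.0000)²) = 5.2202
L_2 = √((4.0000−1.5000)² + (0.0000−5.0000)²) = 5.5902
L_3 = √((0.0000−1.5000)² + (5.0000−5.0000)²) = 1.5000
L_4 = √((8.0000−1.5000)² + (0.0000−5.0000)²) = 8.2006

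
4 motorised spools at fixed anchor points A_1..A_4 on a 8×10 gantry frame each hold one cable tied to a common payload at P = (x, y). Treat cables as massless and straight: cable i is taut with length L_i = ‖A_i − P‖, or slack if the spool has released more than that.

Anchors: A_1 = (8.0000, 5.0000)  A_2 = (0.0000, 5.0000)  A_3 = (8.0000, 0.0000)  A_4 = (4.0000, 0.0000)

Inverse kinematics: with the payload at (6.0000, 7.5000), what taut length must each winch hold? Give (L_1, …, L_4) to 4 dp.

cable 1: Δx=2.0000, Δy=-2.5000; L_1 = √(Δx²+Δy²) = 3.2016
cable 2: Δx=-6.0000, Δy=-2.5000; L_2 = √(Δx²+Δy²) = 6.5000
cable 3: Δx=2.0000, Δy=-7.5000; L_3 = √(Δx²+Δy²) = 7.7621
cable 4: Δx=-2.0000, Δy=-7.5000; L_4 = √(Δx²+Δy²) = 7.7621

(3.2016, 6.5000, 7.7621, 7.7621)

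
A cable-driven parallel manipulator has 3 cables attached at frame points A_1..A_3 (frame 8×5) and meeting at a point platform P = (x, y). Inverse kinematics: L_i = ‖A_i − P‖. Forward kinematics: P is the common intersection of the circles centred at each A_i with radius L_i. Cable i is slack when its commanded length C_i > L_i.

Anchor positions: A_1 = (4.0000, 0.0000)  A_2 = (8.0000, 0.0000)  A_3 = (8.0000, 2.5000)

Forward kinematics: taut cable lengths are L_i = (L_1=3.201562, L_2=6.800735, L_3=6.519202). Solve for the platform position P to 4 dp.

expand ‖A_i−P‖²=L_i² and subtract eq 1 (c_i ≔ ‖A_i‖²−L_i²)
c_1 = 16.0000+0.0000−10.2500 = 5.7500
eq1−eq2 → [-8.0000  0.0000]·P = -12.0000
eq1−eq3 → [-8.0000  -5.0000]·P = -22.0000
2×2 solve → P = (1.5000, 2.0000)

(1.5000, 2.0000)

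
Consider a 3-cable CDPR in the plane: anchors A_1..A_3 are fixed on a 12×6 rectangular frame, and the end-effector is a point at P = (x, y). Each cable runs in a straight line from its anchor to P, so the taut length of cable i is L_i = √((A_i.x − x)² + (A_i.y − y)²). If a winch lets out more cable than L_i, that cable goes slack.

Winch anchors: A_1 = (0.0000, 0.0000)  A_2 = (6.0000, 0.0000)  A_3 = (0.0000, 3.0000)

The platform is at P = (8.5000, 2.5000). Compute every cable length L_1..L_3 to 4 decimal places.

L_1 = √((0.0000−8.5000)² + (0.0000−2.5000)²) = 8.8600
L_2 = √((6.0000−8.5000)² + (0.0000−2.5000)²) = 3.5355
L_3 = √((0.0000−8.5000)² + (3.0000−2.5000)²) = 8.5147

(8.8600, 3.5355, 8.5147)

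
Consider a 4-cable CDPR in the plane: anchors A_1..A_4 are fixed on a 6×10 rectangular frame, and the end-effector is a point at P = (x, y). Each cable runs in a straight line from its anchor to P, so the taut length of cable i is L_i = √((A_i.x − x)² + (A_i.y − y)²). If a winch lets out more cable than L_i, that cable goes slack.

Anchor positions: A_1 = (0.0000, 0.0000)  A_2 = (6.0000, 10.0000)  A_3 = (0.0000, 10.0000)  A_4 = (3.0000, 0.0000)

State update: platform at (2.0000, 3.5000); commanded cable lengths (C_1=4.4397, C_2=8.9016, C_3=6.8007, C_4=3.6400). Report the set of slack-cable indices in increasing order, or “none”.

1, 2

i=1: geometric 4.0311 vs commanded 4.4397 ⇒ slack
i=2: geometric 7.6322 vs commanded 8.9016 ⇒ slack
i=3: geometric 6.8007 vs commanded 6.8007 ⇒ taut
i=4: geometric 3.6401 vs commanded 3.6400 ⇒ taut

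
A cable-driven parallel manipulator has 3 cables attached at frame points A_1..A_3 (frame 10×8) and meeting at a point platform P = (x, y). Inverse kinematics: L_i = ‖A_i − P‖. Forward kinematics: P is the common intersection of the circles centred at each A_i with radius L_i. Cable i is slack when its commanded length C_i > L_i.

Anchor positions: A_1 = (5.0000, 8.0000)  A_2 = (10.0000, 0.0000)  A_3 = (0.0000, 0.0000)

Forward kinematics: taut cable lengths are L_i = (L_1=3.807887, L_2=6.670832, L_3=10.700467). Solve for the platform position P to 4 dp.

each cable: (A_i−P)·(A_i−P) = L_i²; let c_i = ‖A_i‖²−L_i²
c_1 = 25.0000+64.0000−14.5000 = 74.5000
row 1: -10.0000x + 16.0000y = 19.0000  (c_2=55.5000)
row 2: 10.0000x + 16.0000y = 189.0000  (c_3=-114.5000)
Cramer on rows 1–2 → x = 8.5000, y = 6.5000

(8.5000, 6.5000)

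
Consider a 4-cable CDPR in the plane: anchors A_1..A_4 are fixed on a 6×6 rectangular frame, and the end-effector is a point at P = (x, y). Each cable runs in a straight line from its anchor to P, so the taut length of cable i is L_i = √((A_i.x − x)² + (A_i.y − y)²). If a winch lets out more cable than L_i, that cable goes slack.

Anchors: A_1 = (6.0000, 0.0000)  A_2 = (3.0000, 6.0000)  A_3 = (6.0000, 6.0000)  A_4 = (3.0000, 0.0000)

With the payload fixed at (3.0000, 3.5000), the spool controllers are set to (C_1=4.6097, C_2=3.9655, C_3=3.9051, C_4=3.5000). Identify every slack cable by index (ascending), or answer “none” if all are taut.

2

cable 1: √((3.0000)²+(-3.5000)²)=4.6098, C_1=4.6097: taut
cable 2: √((0.0000)²+(2.5000)²)=2.5000, C_2=3.9655: slack
cable 3: √((3.0000)²+(2.5000)²)=3.9051, C_3=3.9051: taut
cable 4: √((0.0000)²+(-3.5000)²)=3.5000, C_4=3.5000: taut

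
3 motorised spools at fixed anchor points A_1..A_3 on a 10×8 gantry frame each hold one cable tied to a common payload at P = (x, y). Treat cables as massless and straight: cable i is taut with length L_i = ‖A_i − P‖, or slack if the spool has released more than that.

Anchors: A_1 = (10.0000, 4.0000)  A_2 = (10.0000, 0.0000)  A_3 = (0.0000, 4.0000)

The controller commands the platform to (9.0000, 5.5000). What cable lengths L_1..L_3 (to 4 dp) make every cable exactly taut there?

L_1: Δ = A_1−P = (1.0000, -1.5000) → ‖Δ‖ = √3.2500 = 1.8028
L_2: Δ = A_2−P = (1.0000, -5.5000) → ‖Δ‖ = √31.2500 = 5.5902
L_3: Δ = A_3−P = (-9.0000, -1.5000) → ‖Δ‖ = √83.2500 = 9.1241

(1.8028, 5.5902, 9.1241)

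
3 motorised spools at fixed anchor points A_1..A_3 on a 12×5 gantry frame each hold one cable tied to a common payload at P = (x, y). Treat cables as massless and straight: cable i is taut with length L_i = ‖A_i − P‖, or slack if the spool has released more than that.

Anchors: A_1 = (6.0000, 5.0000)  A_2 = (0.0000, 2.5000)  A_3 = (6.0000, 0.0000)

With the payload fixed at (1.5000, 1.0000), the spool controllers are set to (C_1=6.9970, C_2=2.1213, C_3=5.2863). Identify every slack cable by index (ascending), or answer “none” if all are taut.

1, 3

cable 1: L_1 = ‖A_1−P‖ = 6.0208;  C_1 = 6.9970 → slack
cable 2: L_2 = ‖A_2−P‖ = 2.1213;  C_2 = 2.1213 → taut
cable 3: L_3 = ‖A_3−P‖ = 4.6098;  C_3 = 5.2863 → slack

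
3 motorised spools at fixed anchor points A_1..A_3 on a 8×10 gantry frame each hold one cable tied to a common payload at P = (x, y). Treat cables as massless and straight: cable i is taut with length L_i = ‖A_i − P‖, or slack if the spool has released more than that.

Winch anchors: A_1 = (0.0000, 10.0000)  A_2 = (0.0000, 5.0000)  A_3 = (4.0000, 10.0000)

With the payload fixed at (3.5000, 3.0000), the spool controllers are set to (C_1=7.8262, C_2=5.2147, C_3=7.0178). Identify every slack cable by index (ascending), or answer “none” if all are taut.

2

cable 1: L_1 = ‖A_1−P‖ = 7.8262;  C_1 = 7.8262 → taut
cable 2: L_2 = ‖A_2−P‖ = 4.0311;  C_2 = 5.2147 → slack
cable 3: L_3 = ‖A_3−P‖ = 7.0178;  C_3 = 7.0178 → taut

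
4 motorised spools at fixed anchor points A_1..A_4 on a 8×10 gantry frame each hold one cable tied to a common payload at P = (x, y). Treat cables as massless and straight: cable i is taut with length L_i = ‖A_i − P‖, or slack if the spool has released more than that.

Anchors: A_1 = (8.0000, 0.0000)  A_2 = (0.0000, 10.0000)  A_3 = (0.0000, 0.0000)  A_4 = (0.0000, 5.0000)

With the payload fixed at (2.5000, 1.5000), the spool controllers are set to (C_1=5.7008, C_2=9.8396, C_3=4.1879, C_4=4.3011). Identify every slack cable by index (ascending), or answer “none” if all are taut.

cable 1: L_1 = ‖A_1−P‖ = 5.7009;  C_1 = 5.7008 → taut
cable 2: L_2 = ‖A_2−P‖ = 8.8600;  C_2 = 9.8396 → slack
cable 3: L_3 = ‖A_3−P‖ = 2.9155;  C_3 = 4.1879 → slack
cable 4: L_4 = ‖A_4−P‖ = 4.3012;  C_4 = 4.3011 → taut

2, 3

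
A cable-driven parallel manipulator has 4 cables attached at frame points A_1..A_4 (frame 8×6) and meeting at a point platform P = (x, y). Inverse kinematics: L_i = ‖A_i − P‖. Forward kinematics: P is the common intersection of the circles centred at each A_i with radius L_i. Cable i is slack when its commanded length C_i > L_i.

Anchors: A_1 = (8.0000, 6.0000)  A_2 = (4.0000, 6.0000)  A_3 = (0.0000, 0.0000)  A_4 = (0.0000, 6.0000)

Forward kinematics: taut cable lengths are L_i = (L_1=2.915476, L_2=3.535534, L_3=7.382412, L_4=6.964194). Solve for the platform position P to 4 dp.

each cable: (A_i−P)·(A_i−P) = L_i²; let c_i = ‖A_i‖²−L_i²
c_1 = 64.0000+36.0000−8.5000 = 91.5000
row 1: 8.0000x + 0.0000y = 52.0000  (c_2=39.5000)
row 2: 16.0000x + 12.0000y = 146.0000  (c_3=-54.5000)
row 3: 16.0000x + 0.0000y = 104.0000  (c_4=-12.5000)
Cramer on rows 1–2 → x = 6.5000, y = 3.5000
check cable 4: ‖A_4−P‖² = 48.5000 ≈ L_4² = 48.5000 ✓

(6.5000, 3.5000)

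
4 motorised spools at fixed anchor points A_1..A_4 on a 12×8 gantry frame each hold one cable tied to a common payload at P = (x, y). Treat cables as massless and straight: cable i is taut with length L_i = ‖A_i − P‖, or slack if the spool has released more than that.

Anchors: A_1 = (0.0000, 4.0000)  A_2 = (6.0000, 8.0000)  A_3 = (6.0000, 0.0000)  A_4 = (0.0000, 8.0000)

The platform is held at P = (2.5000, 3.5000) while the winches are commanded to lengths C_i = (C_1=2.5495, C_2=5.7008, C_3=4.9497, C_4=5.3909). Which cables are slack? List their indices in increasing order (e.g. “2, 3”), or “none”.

4

cable 1: L_1 = ‖A_1−P‖ = 2.5495;  C_1 = 2.5495 → taut
cable 2: L_2 = ‖A_2−P‖ = 5.7009;  C_2 = 5.7008 → taut
cable 3: L_3 = ‖A_3−P‖ = 4.9497;  C_3 = 4.9497 → taut
cable 4: L_4 = ‖A_4−P‖ = 5.1478;  C_4 = 5.3909 → slack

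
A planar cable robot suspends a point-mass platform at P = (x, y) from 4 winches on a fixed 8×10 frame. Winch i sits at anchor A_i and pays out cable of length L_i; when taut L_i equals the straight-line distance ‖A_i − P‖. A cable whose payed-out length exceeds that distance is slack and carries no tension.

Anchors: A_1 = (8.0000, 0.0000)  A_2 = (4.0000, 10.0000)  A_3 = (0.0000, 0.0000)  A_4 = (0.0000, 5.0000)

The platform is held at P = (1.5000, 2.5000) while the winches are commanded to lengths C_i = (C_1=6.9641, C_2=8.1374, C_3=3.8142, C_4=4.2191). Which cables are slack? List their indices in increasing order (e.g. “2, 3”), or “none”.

2, 3, 4

cable 1: L_1 = ‖A_1−P‖ = 6.9642;  C_1 = 6.9641 → taut
cable 2: L_2 = ‖A_2−P‖ = 7.9057;  C_2 = 8.1374 → slack
cable 3: L_3 = ‖A_3−P‖ = 2.9155;  C_3 = 3.8142 → slack
cable 4: L_4 = ‖A_4−P‖ = 2.9155;  C_4 = 4.2191 → slack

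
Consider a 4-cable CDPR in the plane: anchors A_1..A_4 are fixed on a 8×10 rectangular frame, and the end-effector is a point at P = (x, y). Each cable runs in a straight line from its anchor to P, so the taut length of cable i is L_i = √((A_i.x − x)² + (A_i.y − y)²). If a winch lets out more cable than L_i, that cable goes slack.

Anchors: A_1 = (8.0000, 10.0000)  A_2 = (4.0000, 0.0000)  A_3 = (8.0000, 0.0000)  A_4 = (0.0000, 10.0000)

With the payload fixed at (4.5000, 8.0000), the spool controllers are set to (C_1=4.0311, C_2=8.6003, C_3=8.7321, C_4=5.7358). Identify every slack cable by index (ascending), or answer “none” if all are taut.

cable 1: √((3.5000)²+(2.0000)²)=4.0311, C_1=4.0311: taut
cable 2: √((-0.5000)²+(-8.0000)²)=8.0156, C_2=8.6003: slack
cable 3: √((3.5000)²+(-8.0000)²)=8.7321, C_3=8.7321: taut
cable 4: √((-4.5000)²+(2.0000)²)=4.9244, C_4=5.7358: slack

2, 4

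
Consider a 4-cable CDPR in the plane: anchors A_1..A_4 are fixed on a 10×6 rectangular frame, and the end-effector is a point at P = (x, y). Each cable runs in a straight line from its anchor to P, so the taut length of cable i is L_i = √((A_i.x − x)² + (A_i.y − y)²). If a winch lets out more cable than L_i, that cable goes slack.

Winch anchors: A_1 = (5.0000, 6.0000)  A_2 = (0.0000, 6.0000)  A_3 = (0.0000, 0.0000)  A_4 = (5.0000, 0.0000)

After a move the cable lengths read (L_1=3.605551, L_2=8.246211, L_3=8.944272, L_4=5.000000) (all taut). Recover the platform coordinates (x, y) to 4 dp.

circle eqns → linear via eq_j − eq_1; set k_j = A_j·A_j − L_j²
k_1 = 25.0000+36.0000−13.0000 = 48.0000
10.0000·x + 0.0000·y = k_1−k_2 = 80.0000
10.0000·x + 12.0000·y = k_1−k_3 = 128.0000
0.0000·x + 12.0000·y = k_1−k_4 = 48.0000
solve first two rows → x=8.0000, y=4.0000
check cable 4: ‖A_4−P‖² = 25.0000 ≈ L_4² = 25.0000 ✓

(8.0000, 4.0000)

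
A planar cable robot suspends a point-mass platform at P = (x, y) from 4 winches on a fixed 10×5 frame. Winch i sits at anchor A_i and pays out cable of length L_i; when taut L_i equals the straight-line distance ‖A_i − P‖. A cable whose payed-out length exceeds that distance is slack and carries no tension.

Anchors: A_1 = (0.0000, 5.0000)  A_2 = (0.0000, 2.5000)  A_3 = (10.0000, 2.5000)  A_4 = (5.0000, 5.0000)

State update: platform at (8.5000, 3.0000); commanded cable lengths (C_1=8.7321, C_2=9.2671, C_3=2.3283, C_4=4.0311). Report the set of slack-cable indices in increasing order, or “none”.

cable 1: √((-8.5000)²+(2.0000)²)=8.7321, C_1=8.7321: taut
cable 2: √((-8.5000)²+(-0.5000)²)=8.5147, C_2=9.2671: slack
cable 3: √((1.5000)²+(-0.5000)²)=1.5811, C_3=2.3283: slack
cable 4: √((-3.5000)²+(2.0000)²)=4.0311, C_4=4.0311: taut

2, 3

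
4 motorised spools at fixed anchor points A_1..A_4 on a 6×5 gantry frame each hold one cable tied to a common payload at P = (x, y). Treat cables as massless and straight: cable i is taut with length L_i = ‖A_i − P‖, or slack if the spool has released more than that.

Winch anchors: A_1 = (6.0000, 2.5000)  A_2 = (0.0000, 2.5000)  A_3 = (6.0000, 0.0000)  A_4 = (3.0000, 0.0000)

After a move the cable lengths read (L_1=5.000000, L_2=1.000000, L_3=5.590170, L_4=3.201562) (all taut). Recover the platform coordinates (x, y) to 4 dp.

(1.0000, 2.5000)

each cable: (A_i−P)·(A_i−P) = L_i²; let q_i = ‖A_i‖²−L_i²
q_1 = 36.0000+6.2500−25.0000 = 17.2500
row 1: 12.0000x + 0.0000y = 12.0000  (q_2=5.2500)
row 2: 0.0000x + 5.0000y = 12.5000  (q_3=4.7500)
row 3: 6.0000x + 5.0000y = 18.5000  (q_4=-1.2500)
Cramer on rows 1–2 → x = 1.0000, y = 2.5000
check cable 4: ‖A_4−P‖² = 10.2500 ≈ L_4² = 10.2500 ✓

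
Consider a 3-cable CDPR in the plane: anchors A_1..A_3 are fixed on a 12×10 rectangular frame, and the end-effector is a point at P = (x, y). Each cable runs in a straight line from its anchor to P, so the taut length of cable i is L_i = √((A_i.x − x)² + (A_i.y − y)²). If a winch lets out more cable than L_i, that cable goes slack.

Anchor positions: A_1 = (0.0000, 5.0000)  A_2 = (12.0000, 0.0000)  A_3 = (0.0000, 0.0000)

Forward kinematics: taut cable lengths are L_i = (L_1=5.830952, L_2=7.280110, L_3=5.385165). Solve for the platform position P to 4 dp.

circle eqns → linear via eq_j − eq_1; set k_j = A_j·A_j − L_j²
k_1 = 0.0000+25.0000−34.0000 = -9.0000
-24.0000·x + 10.0000·y = k_1−k_2 = -100.0000
0.0000·x + 10.0000·y = k_1−k_3 = 20.0000
solve first two rows → x=5.0000, y=2.0000

(5.0000, 2.0000)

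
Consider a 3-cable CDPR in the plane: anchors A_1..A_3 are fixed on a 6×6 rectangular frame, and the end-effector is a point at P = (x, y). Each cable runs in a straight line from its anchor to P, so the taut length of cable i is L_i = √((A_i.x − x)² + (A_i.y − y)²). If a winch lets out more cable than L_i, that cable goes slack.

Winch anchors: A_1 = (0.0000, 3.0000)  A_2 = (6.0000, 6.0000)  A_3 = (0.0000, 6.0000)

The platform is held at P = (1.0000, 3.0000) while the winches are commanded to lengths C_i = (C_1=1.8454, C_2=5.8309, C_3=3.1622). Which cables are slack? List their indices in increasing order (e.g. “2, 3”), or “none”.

cable 1: √((-1.0000)²+(0.0000)²)=1.0000, C_1=1.8454: slack
cable 2: √((5.0000)²+(3.0000)²)=5.8310, C_2=5.8309: taut
cable 3: √((-1.0000)²+(3.0000)²)=3.1623, C_3=3.1622: taut

1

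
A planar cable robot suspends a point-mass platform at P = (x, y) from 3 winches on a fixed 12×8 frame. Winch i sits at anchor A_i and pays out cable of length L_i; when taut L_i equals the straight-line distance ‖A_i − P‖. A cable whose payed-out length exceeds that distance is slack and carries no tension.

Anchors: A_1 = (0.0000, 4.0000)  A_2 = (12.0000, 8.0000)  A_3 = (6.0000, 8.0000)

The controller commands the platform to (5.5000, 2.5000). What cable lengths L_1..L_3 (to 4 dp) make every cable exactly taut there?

cable 1: Δx=-5.5000, Δy=1.5000; L_1 = √(Δx²+Δy²) = 5.7009
cable 2: Δx=6.5000, Δy=5.5000; L_2 = √(Δx²+Δy²) = 8.5147
cable 3: Δx=0.5000, Δy=5.5000; L_3 = √(Δx²+Δy²) = 5.5227

(5.7009, 8.5147, 5.5227)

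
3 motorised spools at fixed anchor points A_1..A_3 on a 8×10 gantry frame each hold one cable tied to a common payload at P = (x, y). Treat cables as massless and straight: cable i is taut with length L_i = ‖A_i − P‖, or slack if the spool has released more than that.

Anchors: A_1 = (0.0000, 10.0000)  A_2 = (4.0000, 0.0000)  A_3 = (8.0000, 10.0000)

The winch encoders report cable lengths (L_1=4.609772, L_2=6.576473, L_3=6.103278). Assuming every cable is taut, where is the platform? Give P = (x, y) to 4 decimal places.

each cable: (A_i−P)·(A_i−P) = L_i²; let q_i = ‖A_i‖²−L_i²
q_1 = 0.0000+100.0000−21.2500 = 78.7500
row 1: -8.0000x + 20.0000y = 106.0000  (q_2=-27.2500)
row 2: -16.0000x + 0.0000y = -48.0000  (q_3=126.7500)
Cramer on rows 1–2 → x = 3.0000, y = 6.5000

(3.0000, 6.5000)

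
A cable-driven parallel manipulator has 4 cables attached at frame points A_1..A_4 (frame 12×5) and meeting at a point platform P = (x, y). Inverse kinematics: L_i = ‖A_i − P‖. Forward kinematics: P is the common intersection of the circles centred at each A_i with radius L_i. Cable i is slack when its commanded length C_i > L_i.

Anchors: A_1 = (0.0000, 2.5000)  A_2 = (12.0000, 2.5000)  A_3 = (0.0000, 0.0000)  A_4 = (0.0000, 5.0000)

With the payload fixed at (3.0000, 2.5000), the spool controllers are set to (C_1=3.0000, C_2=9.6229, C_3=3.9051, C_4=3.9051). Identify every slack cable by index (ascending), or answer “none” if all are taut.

i=1: geometric 3.0000 vs commanded 3.0000 ⇒ taut
i=2: geometric 9.0000 vs commanded 9.6229 ⇒ slack
i=3: geometric 3.9051 vs commanded 3.9051 ⇒ taut
i=4: geometric 3.9051 vs commanded 3.9051 ⇒ taut

2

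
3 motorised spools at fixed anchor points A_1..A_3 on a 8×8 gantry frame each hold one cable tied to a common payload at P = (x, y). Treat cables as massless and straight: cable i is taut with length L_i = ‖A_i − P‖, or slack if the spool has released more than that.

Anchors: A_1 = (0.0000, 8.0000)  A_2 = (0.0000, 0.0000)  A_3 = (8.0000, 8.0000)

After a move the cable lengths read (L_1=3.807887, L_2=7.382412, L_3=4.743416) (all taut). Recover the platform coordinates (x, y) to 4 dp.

circle eqns → linear via eq_j − eq_1; set k_j = A_j·A_j − L_j²
k_1 = 0.0000+64.0000−14.5000 = 49.5000
0.0000·x + 16.0000·y = k_1−k_2 = 104.0000
-16.0000·x + 0.0000·y = k_1−k_3 = -56.0000
solve first two rows → x=3.5000, y=6.5000

(3.5000, 6.5000)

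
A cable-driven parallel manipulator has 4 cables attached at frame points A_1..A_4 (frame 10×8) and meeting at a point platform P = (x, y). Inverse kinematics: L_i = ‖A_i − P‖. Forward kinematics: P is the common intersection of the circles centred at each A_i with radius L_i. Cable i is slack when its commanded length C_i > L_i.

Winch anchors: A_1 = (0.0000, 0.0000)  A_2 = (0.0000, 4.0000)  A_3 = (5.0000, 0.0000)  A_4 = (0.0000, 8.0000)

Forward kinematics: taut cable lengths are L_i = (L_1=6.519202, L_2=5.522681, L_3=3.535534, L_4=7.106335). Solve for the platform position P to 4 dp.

each cable: (A_i−P)·(A_i−P) = L_i²; let q_i = ‖A_i‖²−L_i²
q_1 = 0.0000+0.0000−42.5000 = -42.5000
row 1: 0.0000x − 8.0000y = -28.0000  (q_2=-14.5000)
row 2: -10.0000x + 0.0000y = -55.0000  (q_3=12.5000)
row 3: 0.0000x − 16.0000y = -56.0000  (q_4=13.5000)
Cramer on rows 1–2 → x = 5.5000, y = 3.5000
check cable 4: ‖A_4−P‖² = 50.5000 ≈ L_4² = 50.5000 ✓

(5.5000, 3.5000)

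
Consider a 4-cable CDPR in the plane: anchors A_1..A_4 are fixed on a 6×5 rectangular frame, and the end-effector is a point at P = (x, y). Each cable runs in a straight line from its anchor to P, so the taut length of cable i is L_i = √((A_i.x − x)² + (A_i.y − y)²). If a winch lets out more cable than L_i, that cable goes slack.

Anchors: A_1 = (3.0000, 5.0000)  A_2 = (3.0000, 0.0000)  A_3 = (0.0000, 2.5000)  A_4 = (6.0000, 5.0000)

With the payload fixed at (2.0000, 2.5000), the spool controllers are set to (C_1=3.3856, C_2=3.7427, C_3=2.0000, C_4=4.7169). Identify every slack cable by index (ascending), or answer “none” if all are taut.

1, 2

cable 1: L_1 = ‖A_1−P‖ = 2.6926;  C_1 = 3.3856 → slack
cable 2: L_2 = ‖A_2−P‖ = 2.6926;  C_2 = 3.7427 → slack
cable 3: L_3 = ‖A_3−P‖ = 2.0000;  C_3 = 2.0000 → taut
cable 4: L_4 = ‖A_4−P‖ = 4.7170;  C_4 = 4.7169 → taut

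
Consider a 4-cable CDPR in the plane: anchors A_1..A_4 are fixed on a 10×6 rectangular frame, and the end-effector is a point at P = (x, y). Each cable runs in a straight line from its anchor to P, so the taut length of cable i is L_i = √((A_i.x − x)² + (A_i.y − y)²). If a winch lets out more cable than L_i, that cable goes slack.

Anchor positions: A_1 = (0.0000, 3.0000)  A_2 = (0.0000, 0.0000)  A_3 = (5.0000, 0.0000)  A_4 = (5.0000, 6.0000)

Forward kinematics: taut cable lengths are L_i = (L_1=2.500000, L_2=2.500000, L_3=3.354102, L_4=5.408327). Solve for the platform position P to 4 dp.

(2.0000, 1.5000)

circle eqns → linear via eq_j − eq_1; set k_j = A_j·A_j − L_j²
k_1 = 0.0000+9.0000−6.2500 = 2.7500
0.0000·x + 6.0000·y = k_1−k_2 = 9.0000
-10.0000·x + 6.0000·y = k_1−k_3 = -11.0000
-10.0000·x − 6.0000·y = k_1−k_4 = -29.0000
solve first two rows → x=2.0000, y=1.5000
check cable 4: ‖A_4−P‖² = 29.2500 ≈ L_4² = 29.2500 ✓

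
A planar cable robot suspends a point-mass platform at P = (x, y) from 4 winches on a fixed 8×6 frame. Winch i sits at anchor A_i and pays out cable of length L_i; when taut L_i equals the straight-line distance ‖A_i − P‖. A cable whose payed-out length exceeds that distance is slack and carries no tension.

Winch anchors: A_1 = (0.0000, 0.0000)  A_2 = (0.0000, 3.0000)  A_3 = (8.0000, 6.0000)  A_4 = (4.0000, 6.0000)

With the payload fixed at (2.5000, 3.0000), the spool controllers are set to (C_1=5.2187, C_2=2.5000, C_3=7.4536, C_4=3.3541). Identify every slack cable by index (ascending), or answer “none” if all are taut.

cable 1: √((-2.5000)²+(-3.0000)²)=3.9051, C_1=5.2187: slack
cable 2: √((-2.5000)²+(0.0000)²)=2.5000, C_2=2.5000: taut
cable 3: √((5.5000)²+(3.0000)²)=6.2650, C_3=7.4536: slack
cable 4: √((1.5000)²+(3.0000)²)=3.3541, C_4=3.3541: taut

1, 3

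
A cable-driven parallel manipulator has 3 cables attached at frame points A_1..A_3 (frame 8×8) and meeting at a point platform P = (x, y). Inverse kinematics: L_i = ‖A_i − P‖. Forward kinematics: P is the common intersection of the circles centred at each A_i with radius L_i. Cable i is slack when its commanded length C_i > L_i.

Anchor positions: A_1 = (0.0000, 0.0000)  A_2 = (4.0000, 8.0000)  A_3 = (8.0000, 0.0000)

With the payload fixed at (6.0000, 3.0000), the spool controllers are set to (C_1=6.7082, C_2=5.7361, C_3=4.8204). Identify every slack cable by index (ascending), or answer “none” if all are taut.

cable 1: L_1 = ‖A_1−P‖ = 6.7082;  C_1 = 6.7082 → taut
cable 2: L_2 = ‖A_2−P‖ = 5.3852;  C_2 = 5.7361 → slack
cable 3: L_3 = ‖A_3−P‖ = 3.6056;  C_3 = 4.8204 → slack

2, 3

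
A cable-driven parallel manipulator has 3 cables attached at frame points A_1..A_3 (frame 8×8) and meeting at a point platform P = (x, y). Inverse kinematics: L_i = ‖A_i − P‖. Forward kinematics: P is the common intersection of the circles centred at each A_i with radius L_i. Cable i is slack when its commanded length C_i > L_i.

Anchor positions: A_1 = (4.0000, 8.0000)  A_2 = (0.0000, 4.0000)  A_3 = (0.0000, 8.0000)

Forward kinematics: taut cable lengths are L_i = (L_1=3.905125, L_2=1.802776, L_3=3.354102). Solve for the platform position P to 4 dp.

circle eqns → linear via eq_j − eq_1; set k_j = A_j·A_j − L_j²
k_1 = 16.0000+64.0000−15.2500 = 64.7500
8.0000·x + 8.0000·y = k_1−k_2 = 52.0000
8.0000·x + 0.0000·y = k_1−k_3 = 12.0000
solve first two rows → x=1.5000, y=5.0000

(1.5000, 5.0000)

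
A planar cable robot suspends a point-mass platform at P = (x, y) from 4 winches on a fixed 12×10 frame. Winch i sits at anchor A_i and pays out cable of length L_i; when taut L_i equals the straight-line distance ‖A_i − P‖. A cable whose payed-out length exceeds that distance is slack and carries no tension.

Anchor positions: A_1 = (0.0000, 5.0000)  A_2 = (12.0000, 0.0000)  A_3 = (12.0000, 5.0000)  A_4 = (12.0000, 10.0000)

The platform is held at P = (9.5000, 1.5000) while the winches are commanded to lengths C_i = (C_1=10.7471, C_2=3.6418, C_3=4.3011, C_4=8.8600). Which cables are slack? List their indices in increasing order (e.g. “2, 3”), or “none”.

1, 2

cable 1: L_1 = ‖A_1−P‖ = 10.1242;  C_1 = 10.7471 → slack
cable 2: L_2 = ‖A_2−P‖ = 2.9155;  C_2 = 3.6418 → slack
cable 3: L_3 = ‖A_3−P‖ = 4.3012;  C_3 = 4.3011 → taut
cable 4: L_4 = ‖A_4−P‖ = 8.8600;  C_4 = 8.8600 → taut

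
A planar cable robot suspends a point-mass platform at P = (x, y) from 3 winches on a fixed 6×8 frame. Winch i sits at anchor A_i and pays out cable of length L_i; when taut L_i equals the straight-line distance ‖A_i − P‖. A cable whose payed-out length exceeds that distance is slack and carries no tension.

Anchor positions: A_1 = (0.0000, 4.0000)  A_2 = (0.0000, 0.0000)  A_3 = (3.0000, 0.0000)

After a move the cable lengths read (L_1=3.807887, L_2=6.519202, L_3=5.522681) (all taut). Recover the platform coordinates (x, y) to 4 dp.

(3.5000, 5.5000)

expand ‖A_i−P‖²=L_i² and subtract eq 1 (q_i ≔ ‖A_i‖²−L_i²)
q_1 = 0.0000+16.0000−14.5000 = 1.5000
eq1−eq2 → [0.0000  8.0000]·P = 44.0000
eq1−eq3 → [-6.0000  8.0000]·P = 23.0000
2×2 solve → P = (3.5000, 5.5000)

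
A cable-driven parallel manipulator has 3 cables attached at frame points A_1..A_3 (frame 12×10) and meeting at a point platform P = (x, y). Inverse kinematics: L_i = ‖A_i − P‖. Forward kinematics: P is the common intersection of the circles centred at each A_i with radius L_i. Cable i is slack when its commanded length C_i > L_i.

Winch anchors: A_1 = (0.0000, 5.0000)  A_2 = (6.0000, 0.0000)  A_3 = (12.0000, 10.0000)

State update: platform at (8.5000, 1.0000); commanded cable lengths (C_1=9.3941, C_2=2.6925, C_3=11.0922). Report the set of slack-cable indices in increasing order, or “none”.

3

i=1: geometric 9.3941 vs commanded 9.3941 ⇒ taut
i=2: geometric 2.6926 vs commanded 2.6925 ⇒ taut
i=3: geometric 9.6566 vs commanded 11.0922 ⇒ slack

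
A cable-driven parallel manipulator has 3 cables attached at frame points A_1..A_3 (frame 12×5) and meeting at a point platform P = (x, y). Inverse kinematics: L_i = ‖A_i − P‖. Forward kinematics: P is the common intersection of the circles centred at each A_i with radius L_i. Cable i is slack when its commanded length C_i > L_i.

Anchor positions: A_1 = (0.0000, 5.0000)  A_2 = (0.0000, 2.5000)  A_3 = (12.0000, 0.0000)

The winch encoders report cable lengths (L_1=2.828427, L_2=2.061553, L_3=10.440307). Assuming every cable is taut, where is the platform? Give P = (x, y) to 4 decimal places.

circle eqns → linear via eq_j − eq_1; set k_j = A_j·A_j − L_j²
k_1 = 0.0000+25.0000−8.0000 = 17.0000
0.0000·x + 5.0000·y = k_1−k_2 = 15.0000
-24.0000·x + 10.0000·y = k_1−k_3 = -18.0000
solve first two rows → x=2.0000, y=3.0000

(2.0000, 3.0000)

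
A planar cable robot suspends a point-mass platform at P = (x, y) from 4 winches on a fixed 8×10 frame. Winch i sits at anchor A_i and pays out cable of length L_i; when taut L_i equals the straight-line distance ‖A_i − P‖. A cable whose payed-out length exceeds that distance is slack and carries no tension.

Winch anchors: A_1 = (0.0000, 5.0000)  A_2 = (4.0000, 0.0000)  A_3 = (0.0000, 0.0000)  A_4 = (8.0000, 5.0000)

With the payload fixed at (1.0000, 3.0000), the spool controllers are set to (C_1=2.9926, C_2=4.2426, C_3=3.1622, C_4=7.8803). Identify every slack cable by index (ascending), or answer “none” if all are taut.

cable 1: L_1 = ‖A_1−P‖ = 2.2361;  C_1 = 2.9926 → slack
cable 2: L_2 = ‖A_2−P‖ = 4.2426;  C_2 = 4.2426 → taut
cable 3: L_3 = ‖A_3−P‖ = 3.1623;  C_3 = 3.1622 → taut
cable 4: L_4 = ‖A_4−P‖ = 7.2801;  C_4 = 7.8803 → slack

1, 4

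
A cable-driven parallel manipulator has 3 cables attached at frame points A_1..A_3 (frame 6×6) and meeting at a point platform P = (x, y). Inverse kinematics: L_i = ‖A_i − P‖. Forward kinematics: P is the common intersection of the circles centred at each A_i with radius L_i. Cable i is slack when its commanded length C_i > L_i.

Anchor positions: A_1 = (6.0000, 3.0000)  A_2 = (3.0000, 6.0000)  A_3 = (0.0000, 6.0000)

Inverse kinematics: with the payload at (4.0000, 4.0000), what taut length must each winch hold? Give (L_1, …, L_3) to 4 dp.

(2.2361, 2.2361, 4.4721)

L_1 = √((6.0000−4.0000)² + (3.0000−4.0000)²) = 2.2361
L_2 = √((3.0000−4.0000)² + (6.0000−4.0000)²) = 2.2361
L_3 = √((0.0000−4.0000)² + (6.0000−4.0000)²) = 4.4721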